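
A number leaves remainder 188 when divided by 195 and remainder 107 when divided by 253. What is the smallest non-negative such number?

18323

Write x = 188 + 195·k. Then 195·k ≡ 107 − 188 ≡ 172 (mod 253).
Need 195⁻¹ mod 253. Extended Euclid on (253, 195):
253 = 1·195 + 58
195 = 3·58 + 21
58 = 2·21 + 16
21 = 1·16 + 5
16 = 3·5 + 1
5 = 5·1 + 0
Back-substitute:
1 = 16 − 3·5
1 = −3·21 + 4·16
1 = 4·58 − 11·21
1 = −11·195 + 37·58
1 = 37·253 − 48·195
195⁻¹ ≡ 205 (mod 253), so k ≡ 205·172 ≡ 93 (mod 253).
x = 188 + 195·93 = 18323.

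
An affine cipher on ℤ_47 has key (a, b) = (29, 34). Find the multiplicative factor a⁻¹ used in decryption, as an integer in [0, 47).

13

Run Euclid on (47, 29):
47 = 1·29 + 18
29 = 1·18 + 11
18 = 1·11 + 7
11 = 1·7 + 4
7 = 1·4 + 3
4 = 1·3 + 1
3 = 3·1 + 0
gcd = 1, so the inverse exists. Back-substitute:
1 = 4 − 3
1 = −7 + 2·4
1 = 2·11 − 3·7
1 = −3·18 + 5·11
1 = 5·29 − 8·18
1 = −8·47 + 13·29
So 29·13 ≡ 1 (mod 47).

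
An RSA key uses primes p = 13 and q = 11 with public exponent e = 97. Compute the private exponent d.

φ(n) = (p−1)(q−1) = 12·10 = 120.
Need d with 97·d ≡ 1 (mod 120). Apply the extended Euclidean algorithm:
120 = 1*97 + 23
97 = 4*23 + 5
23 = 4*5 + 3
5 = 1*3 + 2
3 = 1*2 + 1
2 = 2*1 + 0
Back-substitute:
1 = 3 − 2
1 = −5 + 2·3
1 = 2·23 − 9·5
1 = −9·97 + 38·23
1 = 38·120 − 47·97
So 97·(-47) ≡ 1 (mod 120), hence d ≡ -47 ≡ 73 (mod 120).

73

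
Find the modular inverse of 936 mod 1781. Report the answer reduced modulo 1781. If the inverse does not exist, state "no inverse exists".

no inverse exists

Compute gcd(936, 1781):
1781 = 1*936 + 845
936 = 1*845 + 91
845 = 9*91 + 26
91 = 3*26 + 13
26 = 2*13 + 0
gcd(936, 1781) = 13 ≠ 1, so 936 has no multiplicative inverse modulo 1781.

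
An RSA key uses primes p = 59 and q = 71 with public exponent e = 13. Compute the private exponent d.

φ(n) = (p−1)(q−1) = 58·70 = 4060.
Need d with 13·d ≡ 1 (mod 4060). Apply the extended Euclidean algorithm:
4060 = 312·13 + 4
13 = 3·4 + 1
4 = 4·1 + 0
Back-substitute:
1 = 13 − 3·4
1 = −3·4060 + 937·13
So 13·937 ≡ 1 (mod 4060), hence d = 937.

937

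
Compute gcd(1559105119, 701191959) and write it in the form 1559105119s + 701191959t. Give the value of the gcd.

Repeated division:
1559105119 = 2*701191959 + 156721201
701191959 = 4*156721201 + 74307155
156721201 = 2*74307155 + 8106891
74307155 = 9*8106891 + 1345136
8106891 = 6*1345136 + 36075
1345136 = 37*36075 + 10361
36075 = 3*10361 + 4992
10361 = 2*4992 + 377
4992 = 13*377 + 91
377 = 4*91 + 13
91 = 7*13 + 0
gcd(1559105119, 701191959) = 13.
Working backward:
13 = 377 − 4·91
13 = −4·4992 + 53·377
13 = 53·10361 − 110·4992
13 = −110·36075 + 383·10361
13 = 383·1345136 − 14281·36075
13 = −14281·8106891 + 86069·1345136
13 = 86069·74307155 − 788902·8106891
13 = −788902·156721201 + 1663873·74307155
13 = 1663873·701191959 − 7444394·156721201
13 = −7444394·1559105119 + 16552661·701191959
So 13 = (-7444394)·1559105119 + (16552661)·701191959.

13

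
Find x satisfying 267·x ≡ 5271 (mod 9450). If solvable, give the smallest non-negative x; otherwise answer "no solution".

763

First find gcd(267, 9450):
9450 = 35×267 + 105
267 = 2×105 + 57
105 = 1×57 + 48
57 = 1×48 + 9
48 = 5×9 + 3
9 = 3×3 + 0
gcd = 3 and 3 | 5271, so solutions exist. Divide through by 3: 89x ≡ 1757 (mod 3150).
Now find 89⁻¹ mod 3150:
3150 = 35*89 + 35
89 = 2*35 + 19
35 = 1*19 + 16
19 = 1*16 + 3
16 = 5*3 + 1
3 = 3*1 + 0
Back-substitute:
1 = 16 − 5·3
1 = −5·19 + 6·16
1 = 6·35 − 11·19
1 = −11·89 + 28·35
1 = 28·3150 − 991·89
So 89·(-991) ≡ 1 (mod 3150), i.e. 89⁻¹ ≡ 2159.
Then x ≡ 2159·1757 ≡ 763 (mod 3150); the smallest non-negative solution is x = 763.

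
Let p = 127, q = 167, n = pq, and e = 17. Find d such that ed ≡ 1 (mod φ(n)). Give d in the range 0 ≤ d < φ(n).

φ(n) = (p−1)(q−1) = 126·166 = 20916.
Need d with 17·d ≡ 1 (mod 20916). Apply the extended Euclidean algorithm:
20916 = 1230×17 + 6
17 = 2×6 + 5
6 = 1×5 + 1
5 = 5×1 + 0
Back-substitute:
1 = 6 − 5
1 = −17 + 3·6
1 = 3·20916 − 3691·17
So 17·(-3691) ≡ 1 (mod 20916), hence d ≡ -3691 ≡ 17225 (mod 20916).

17225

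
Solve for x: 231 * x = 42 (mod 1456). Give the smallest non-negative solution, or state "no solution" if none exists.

First find gcd(231, 1456):
1456 = 6·231 + 70
231 = 3·70 + 21
70 = 3·21 + 7
21 = 3·7 + 0
gcd = 7 and 7 | 42, so solutions exist. Divide through by 7: 33x ≡ 6 (mod 208).
Now find 33⁻¹ mod 208:
208 = 6×33 + 10
33 = 3×10 + 3
10 = 3×3 + 1
3 = 3×1 + 0
Back-substitute:
1 = 10 − 3·3
1 = −3·33 + 10·10
1 = 10·208 − 63·33
So 33·(-63) ≡ 1 (mod 208), i.e. 33⁻¹ ≡ 145.
Then x ≡ 145·6 ≡ 38 (mod 208); the smallest non-negative solution is x = 38.

38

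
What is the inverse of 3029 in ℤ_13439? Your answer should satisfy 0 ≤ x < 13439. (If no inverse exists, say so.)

386

Run Euclid on (13439, 3029):
13439 = 4·3029 + 1323
3029 = 2·1323 + 383
1323 = 3·383 + 174
383 = 2·174 + 35
174 = 4·35 + 34
35 = 1·34 + 1
34 = 34·1 + 0
The gcd is 1. Working backward:
1 = 35 − 34
1 = −174 + 5·35
1 = 5·383 − 11·174
1 = −11·1323 + 38·383
1 = 38·3029 − 87·1323
1 = −87·13439 + 386·3029
So 3029·386 ≡ 1 (mod 13439).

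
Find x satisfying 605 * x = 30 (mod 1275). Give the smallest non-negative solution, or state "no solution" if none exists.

156

First find gcd(605, 1275):
1275 = 2·605 + 65
605 = 9·65 + 20
65 = 3·20 + 5
20 = 4·5 + 0
gcd = 5 and 5 | 30, so solutions exist. Divide through by 5: 121x ≡ 6 (mod 255).
Now find 121⁻¹ mod 255:
255 = 2·121 + 13
121 = 9·13 + 4
13 = 3·4 + 1
4 = 4·1 + 0
Back-substitute:
1 = 13 − 3·4
1 = −3·121 + 28·13
1 = 28·255 − 59·121
So 121·(-59) ≡ 1 (mod 255), i.e. 121⁻¹ ≡ 196.
Then x ≡ 196·6 ≡ 156 (mod 255); the smallest non-negative solution is x = 156.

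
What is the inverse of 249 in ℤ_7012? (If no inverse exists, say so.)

1577

Extended Euclidean algorithm:
7012 = 28*249 + 40
249 = 6*40 + 9
40 = 4*9 + 4
9 = 2*4 + 1
4 = 4*1 + 0
The gcd is 1. Working backward:
1 = 9 − 2·4
1 = −2·40 + 9·9
1 = 9·249 − 56·40
1 = −56·7012 + 1577·249
So 249·1577 ≡ 1 (mod 7012).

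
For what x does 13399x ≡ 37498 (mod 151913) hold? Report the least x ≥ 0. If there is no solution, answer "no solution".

148934

First find gcd(13399, 151913):
151913 = 11·13399 + 4524
13399 = 2·4524 + 4351
4524 = 1·4351 + 173
4351 = 25·173 + 26
173 = 6·26 + 17
26 = 1·17 + 9
17 = 1·9 + 8
9 = 1·8 + 1
8 = 8·1 + 0
gcd = 1, so a unique solution mod 151913 exists.
Back-substitute for the Bézout coefficients:
1 = 9 − 8
1 = −17 + 2·9
1 = 2·26 − 3·17
1 = −3·173 + 20·26
1 = 20·4351 − 503·173
1 = −503·4524 + 523·4351
1 = 523·13399 − 1549·4524
1 = −1549·151913 + 17562·13399
So 13399·(17562) ≡ 1 (mod 151913), giving 13399⁻¹ ≡ 17562.
x ≡ 13399⁻¹·37498 ≡ 17562·37498 ≡ 148934 (mod 151913).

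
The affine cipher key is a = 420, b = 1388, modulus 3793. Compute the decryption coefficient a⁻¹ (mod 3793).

gcd(3793, 420) by repeated division:
3793 = 9·420 + 13
420 = 32·13 + 4
13 = 3·4 + 1
4 = 4·1 + 0
Since gcd(420, 3793) = 1, back-substitute to write 1 as a combination:
1 = 13 − 3·4
1 = −3·420 + 97·13
1 = 97·3793 − 876·420
Thus 420·(-876) ≡ 1 (mod 3793); reducing, -876 mod 3793 = 2917.

2917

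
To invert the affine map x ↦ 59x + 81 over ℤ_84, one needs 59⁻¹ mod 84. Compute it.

Run Euclid on (84, 59):
84 = 1*59 + 25
59 = 2*25 + 9
25 = 2*9 + 7
9 = 1*7 + 2
7 = 3*2 + 1
2 = 2*1 + 0
The gcd is 1. Working backward:
1 = 7 − 3·2
1 = −3·9 + 4·7
1 = 4·25 − 11·9
1 = −11·59 + 26·25
1 = 26·84 − 37·59
So 59·(-37) ≡ 1 (mod 84), and -37 ≡ 47 (mod 84).

47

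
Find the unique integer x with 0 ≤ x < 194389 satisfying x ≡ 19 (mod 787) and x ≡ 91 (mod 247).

Write x = 19 + 787·k. Then 787·k ≡ 91 − 19 ≡ 72 (mod 247).
Need 787⁻¹ mod 247. Extended Euclid on (247, 46):
247 = 5*46 + 17
46 = 2*17 + 12
17 = 1*12 + 5
12 = 2*5 + 2
5 = 2*2 + 1
2 = 2*1 + 0
Back-substitute:
1 = 5 − 2·2
1 = −2·12 + 5·5
1 = 5·17 − 7·12
1 = −7·46 + 19·17
1 = 19·247 − 102·46
787⁻¹ ≡ 145 (mod 247), so k ≡ 145·72 ≡ 66 (mod 247).
x = 19 + 787·66 = 51961.

51961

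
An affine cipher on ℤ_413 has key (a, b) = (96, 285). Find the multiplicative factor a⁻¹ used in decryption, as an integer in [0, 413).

Run Euclid on (413, 96):
413 = 4·96 + 29
96 = 3·29 + 9
29 = 3·9 + 2
9 = 4·2 + 1
2 = 2·1 + 0
gcd = 1, so the inverse exists. Back-substitute:
1 = 9 − 4·2
1 = −4·29 + 13·9
1 = 13·96 − 43·29
1 = −43·413 + 185·96
So 96·185 ≡ 1 (mod 413).

185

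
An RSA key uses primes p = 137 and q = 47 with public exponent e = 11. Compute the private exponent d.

2275

φ(n) = (p−1)(q−1) = 136·46 = 6256.
Need d with 11·d ≡ 1 (mod 6256). Apply the extended Euclidean algorithm:
6256 = 568*11 + 8
11 = 1*8 + 3
8 = 2*3 + 2
3 = 1*2 + 1
2 = 2*1 + 0
Back-substitute:
1 = 3 − 2
1 = −8 + 3·3
1 = 3·11 − 4·8
1 = −4·6256 + 2275·11
So 11·2275 ≡ 1 (mod 6256), hence d = 2275.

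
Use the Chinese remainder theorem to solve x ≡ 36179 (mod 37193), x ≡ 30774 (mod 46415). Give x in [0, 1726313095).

109941494

Write x = 36179 + 37193·k. Then 37193·k ≡ 30774 − 36179 ≡ 41010 (mod 46415).
Need 37193⁻¹ mod 46415. Extended Euclid on (46415, 37193):
46415 = 1*37193 + 9222
37193 = 4*9222 + 305
9222 = 30*305 + 72
305 = 4*72 + 17
72 = 4*17 + 4
17 = 4*4 + 1
4 = 4*1 + 0
Back-substitute:
1 = 17 − 4·4
1 = −4·72 + 17·17
1 = 17·305 − 72·72
1 = −72·9222 + 2177·305
1 = 2177·37193 − 8780·9222
1 = −8780·46415 + 10957·37193
37193⁻¹ ≡ 10957 (mod 46415), so k ≡ 10957·41010 ≡ 2955 (mod 46415).
x = 36179 + 37193·2955 = 109941494.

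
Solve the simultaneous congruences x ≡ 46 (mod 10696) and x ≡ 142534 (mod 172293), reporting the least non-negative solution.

Write x = 46 + 10696·k. Then 10696·k ≡ 142534 − 46 ≡ 142488 (mod 172293).
Need 10696⁻¹ mod 172293. Extended Euclid on (172293, 10696):
172293 = 16*10696 + 1157
10696 = 9*1157 + 283
1157 = 4*283 + 25
283 = 11*25 + 8
25 = 3*8 + 1
8 = 8*1 + 0
Back-substitute:
1 = 25 − 3·8
1 = −3·283 + 34·25
1 = 34·1157 − 139·283
1 = −139·10696 + 1285·1157
1 = 1285·172293 − 20699·10696
10696⁻¹ ≡ 151594 (mod 172293), so k ≡ 151594·142488 ≡ 124755 (mod 172293).
x = 46 + 10696·124755 = 1334379526.

1334379526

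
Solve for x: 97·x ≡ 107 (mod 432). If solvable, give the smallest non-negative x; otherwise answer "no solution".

First find gcd(97, 432):
432 = 4*97 + 44
97 = 2*44 + 9
44 = 4*9 + 8
9 = 1*8 + 1
8 = 8*1 + 0
gcd = 1, so a unique solution mod 432 exists.
Back-substitute for the Bézout coefficients:
1 = 9 − 8
1 = −44 + 5·9
1 = 5·97 − 11·44
1 = −11·432 + 49·97
So 97·(49) ≡ 1 (mod 432), giving 97⁻¹ ≡ 49.
x ≡ 97⁻¹·107 ≡ 49·107 ≡ 59 (mod 432).

59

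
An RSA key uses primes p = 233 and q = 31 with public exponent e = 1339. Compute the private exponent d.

φ(n) = (p−1)(q−1) = 232·30 = 6960.
Need d with 1339·d ≡ 1 (mod 6960). Apply the extended Euclidean algorithm:
6960 = 5·1339 + 265
1339 = 5·265 + 14
265 = 18·14 + 13
14 = 1·13 + 1
13 = 13·1 + 0
Back-substitute:
1 = 14 − 13
1 = −265 + 19·14
1 = 19·1339 − 96·265
1 = −96·6960 + 499·1339
So 1339·499 ≡ 1 (mod 6960), hence d = 499.

499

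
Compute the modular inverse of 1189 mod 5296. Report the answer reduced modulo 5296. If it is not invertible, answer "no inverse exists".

gcd(5296, 1189) by repeated division:
5296 = 4×1189 + 540
1189 = 2×540 + 109
540 = 4×109 + 104
109 = 1×104 + 5
104 = 20×5 + 4
5 = 1×4 + 1
4 = 4×1 + 0
Since gcd(1189, 5296) = 1, back-substitute to write 1 as a combination:
1 = 5 − 4
1 = −104 + 21·5
1 = 21·109 − 22·104
1 = −22·540 + 109·109
1 = 109·1189 − 240·540
1 = −240·5296 + 1069·1189
So 1189·1069 ≡ 1 (mod 5296).

1069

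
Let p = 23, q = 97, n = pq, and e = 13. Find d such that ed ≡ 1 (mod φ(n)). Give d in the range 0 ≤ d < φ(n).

φ(n) = (p−1)(q−1) = 22·96 = 2112.
Need d with 13·d ≡ 1 (mod 2112). Apply the extended Euclidean algorithm:
2112 = 162×13 + 6
13 = 2×6 + 1
6 = 6×1 + 0
Back-substitute:
1 = 13 − 2·6
1 = −2·2112 + 325·13
So 13·325 ≡ 1 (mod 2112), hence d = 325.

325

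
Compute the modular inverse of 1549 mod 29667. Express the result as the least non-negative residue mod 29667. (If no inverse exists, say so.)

22753

Apply the Euclidean algorithm to 29667 and 1549:
29667 = 19×1549 + 236
1549 = 6×236 + 133
236 = 1×133 + 103
133 = 1×103 + 30
103 = 3×30 + 13
30 = 2×13 + 4
13 = 3×4 + 1
4 = 4×1 + 0
Since gcd(1549, 29667) = 1, back-substitute to write 1 as a combination:
1 = 13 − 3·4
1 = −3·30 + 7·13
1 = 7·103 − 24·30
1 = −24·133 + 31·103
1 = 31·236 − 55·133
1 = −55·1549 + 361·236
1 = 361·29667 − 6914·1549
Thus 1549·(-6914) ≡ 1 (mod 29667); reducing, -6914 mod 29667 = 22753.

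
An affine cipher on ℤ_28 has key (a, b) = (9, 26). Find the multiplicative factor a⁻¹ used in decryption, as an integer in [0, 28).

25

Run Euclid on (28, 9):
28 = 3·9 + 1
9 = 9·1 + 0
The gcd is 1. Working backward:
1 = 28 − 3·9
So 9·(-3) ≡ 1 (mod 28), and -3 ≡ 25 (mod 28).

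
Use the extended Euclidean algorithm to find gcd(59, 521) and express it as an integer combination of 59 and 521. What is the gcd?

Apply Euclid's algorithm to 521 and 59:
521 = 8×59 + 49
59 = 1×49 + 10
49 = 4×10 + 9
10 = 1×9 + 1
9 = 9×1 + 0
gcd(59, 521) = 1.
Back-substituting:
1 = 10 − 9
1 = −49 + 5·10
1 = 5·59 − 6·49
1 = −6·521 + 53·59
So 1 = (-6)·521 + (53)·59.

1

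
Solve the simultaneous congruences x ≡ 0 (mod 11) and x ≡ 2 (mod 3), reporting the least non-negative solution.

Write x = 0 + 11·k. Then 11·k ≡ 2 − 0 ≡ 2 (mod 3).
Need 11⁻¹ mod 3. Extended Euclid on (3, 2):
3 = 1×2 + 1
2 = 2×1 + 0
Back-substitute:
1 = 3 − 2
11⁻¹ ≡ 2 (mod 3), so k ≡ 2·2 ≡ 1 (mod 3).
x = 0 + 11·1 = 11.

11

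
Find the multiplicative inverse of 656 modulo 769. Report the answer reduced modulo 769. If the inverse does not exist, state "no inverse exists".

Apply the Euclidean algorithm to 769 and 656:
769 = 1*656 + 113
656 = 5*113 + 91
113 = 1*91 + 22
91 = 4*22 + 3
22 = 7*3 + 1
3 = 3*1 + 0
The gcd is 1. Working backward:
1 = 22 − 7·3
1 = −7·91 + 29·22
1 = 29·113 − 36·91
1 = −36·656 + 209·113
1 = 209·769 − 245·656
Hence 656⁻¹ ≡ -245 ≡ 524 (mod 769).

524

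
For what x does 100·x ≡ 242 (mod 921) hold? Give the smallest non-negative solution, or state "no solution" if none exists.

905

First find gcd(100, 921):
921 = 9*100 + 21
100 = 4*21 + 16
21 = 1*16 + 5
16 = 3*5 + 1
5 = 5*1 + 0
gcd = 1, so a unique solution mod 921 exists.
Back-substitute for the Bézout coefficients:
1 = 16 − 3·5
1 = −3·21 + 4·16
1 = 4·100 − 19·21
1 = −19·921 + 175·100
So 100·(175) ≡ 1 (mod 921), giving 100⁻¹ ≡ 175.
x ≡ 100⁻¹·242 ≡ 175·242 ≡ 905 (mod 921).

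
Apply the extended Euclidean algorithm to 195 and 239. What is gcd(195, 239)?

Apply Euclid's algorithm to 239 and 195:
239 = 1*195 + 44
195 = 4*44 + 19
44 = 2*19 + 6
19 = 3*6 + 1
6 = 6*1 + 0
gcd(195, 239) = 1.
Working backward:
1 = 19 − 3·6
1 = −3·44 + 7·19
1 = 7·195 − 31·44
1 = −31·239 + 38·195
So 1 = (-31)·239 + (38)·195.

1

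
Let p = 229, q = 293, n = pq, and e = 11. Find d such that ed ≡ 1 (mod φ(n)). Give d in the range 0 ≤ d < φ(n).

48419

φ(n) = (p−1)(q−1) = 228·292 = 66576.
Need d with 11·d ≡ 1 (mod 66576). Apply the extended Euclidean algorithm:
66576 = 6052·11 + 4
11 = 2·4 + 3
4 = 1·3 + 1
3 = 3·1 + 0
Back-substitute:
1 = 4 − 3
1 = −11 + 3·4
1 = 3·66576 − 18157·11
So 11·(-18157) ≡ 1 (mod 66576), hence d ≡ -18157 ≡ 48419 (mod 66576).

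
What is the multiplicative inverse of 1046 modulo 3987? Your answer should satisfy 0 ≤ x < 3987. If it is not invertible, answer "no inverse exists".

3137

Run Euclid on (3987, 1046):
3987 = 3×1046 + 849
1046 = 1×849 + 197
849 = 4×197 + 61
197 = 3×61 + 14
61 = 4×14 + 5
14 = 2×5 + 4
5 = 1×4 + 1
4 = 4×1 + 0
Since gcd(1046, 3987) = 1, back-substitute to write 1 as a combination:
1 = 5 − 4
1 = −14 + 3·5
1 = 3·61 − 13·14
1 = −13·197 + 42·61
1 = 42·849 − 181·197
1 = −181·1046 + 223·849
1 = 223·3987 − 850·1046
So 1046·(-850) ≡ 1 (mod 3987), and -850 ≡ 3137 (mod 3987).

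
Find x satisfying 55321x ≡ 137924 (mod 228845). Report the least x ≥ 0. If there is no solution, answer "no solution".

210824

First find gcd(55321, 228845):
228845 = 4*55321 + 7561
55321 = 7*7561 + 2394
7561 = 3*2394 + 379
2394 = 6*379 + 120
379 = 3*120 + 19
120 = 6*19 + 6
19 = 3*6 + 1
6 = 6*1 + 0
gcd = 1, so a unique solution mod 228845 exists.
Back-substitute for the Bézout coefficients:
1 = 19 − 3·6
1 = −3·120 + 19·19
1 = 19·379 − 60·120
1 = −60·2394 + 379·379
1 = 379·7561 − 1197·2394
1 = −1197·55321 + 8758·7561
1 = 8758·228845 − 36229·55321
So 55321·(-36229) ≡ 1 (mod 228845), giving 55321⁻¹ ≡ 192616.
x ≡ 55321⁻¹·137924 ≡ 192616·137924 ≡ 210824 (mod 228845).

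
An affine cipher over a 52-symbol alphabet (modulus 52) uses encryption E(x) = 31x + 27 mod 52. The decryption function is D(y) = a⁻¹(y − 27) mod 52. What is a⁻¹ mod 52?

47

Run Euclid on (52, 31):
52 = 1*31 + 21
31 = 1*21 + 10
21 = 2*10 + 1
10 = 10*1 + 0
gcd = 1, so the inverse exists. Back-substitute:
1 = 21 − 2·10
1 = −2·31 + 3·21
1 = 3·52 − 5·31
Thus 31·(-5) ≡ 1 (mod 52); reducing, -5 mod 52 = 47.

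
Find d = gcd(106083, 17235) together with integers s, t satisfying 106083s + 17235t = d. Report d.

Repeated division:
106083 = 6·17235 + 2673
17235 = 6·2673 + 1197
2673 = 2·1197 + 279
1197 = 4·279 + 81
279 = 3·81 + 36
81 = 2·36 + 9
36 = 4·9 + 0
gcd(106083, 17235) = 9.
Working backward:
9 = 81 − 2·36
9 = −2·279 + 7·81
9 = 7·1197 − 30·279
9 = −30·2673 + 67·1197
9 = 67·17235 − 432·2673
9 = −432·106083 + 2659·17235
So 9 = (-432)·106083 + (2659)·17235.

9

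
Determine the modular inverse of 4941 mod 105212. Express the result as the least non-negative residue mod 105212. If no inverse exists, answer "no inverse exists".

Run Euclid on (105212, 4941):
105212 = 21·4941 + 1451
4941 = 3·1451 + 588
1451 = 2·588 + 275
588 = 2·275 + 38
275 = 7·38 + 9
38 = 4·9 + 2
9 = 4·2 + 1
2 = 2·1 + 0
gcd = 1, so the inverse exists. Back-substitute:
1 = 9 − 4·2
1 = −4·38 + 17·9
1 = 17·275 − 123·38
1 = −123·588 + 263·275
1 = 263·1451 − 649·588
1 = −649·4941 + 2210·1451
1 = 2210·105212 − 47059·4941
So 4941·(-47059) ≡ 1 (mod 105212), and -47059 ≡ 58153 (mod 105212).

58153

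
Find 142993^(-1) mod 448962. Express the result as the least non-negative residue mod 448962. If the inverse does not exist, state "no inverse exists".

310609

gcd(448962, 142993) by repeated division:
448962 = 3×142993 + 19983
142993 = 7×19983 + 3112
19983 = 6×3112 + 1311
3112 = 2×1311 + 490
1311 = 2×490 + 331
490 = 1×331 + 159
331 = 2×159 + 13
159 = 12×13 + 3
13 = 4×3 + 1
3 = 3×1 + 0
gcd = 1, so the inverse exists. Back-substitute:
1 = 13 − 4·3
1 = −4·159 + 49·13
1 = 49·331 − 102·159
1 = −102·490 + 151·331
1 = 151·1311 − 404·490
1 = −404·3112 + 959·1311
1 = 959·19983 − 6158·3112
1 = −6158·142993 + 44065·19983
1 = 44065·448962 − 138353·142993
Hence 142993⁻¹ ≡ -138353 ≡ 310609 (mod 448962).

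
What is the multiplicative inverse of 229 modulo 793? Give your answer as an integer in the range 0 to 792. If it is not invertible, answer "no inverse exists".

187

Apply the Euclidean algorithm to 793 and 229:
793 = 3·229 + 106
229 = 2·106 + 17
106 = 6·17 + 4
17 = 4·4 + 1
4 = 4·1 + 0
gcd = 1, so the inverse exists. Back-substitute:
1 = 17 − 4·4
1 = −4·106 + 25·17
1 = 25·229 − 54·106
1 = −54·793 + 187·229
So 229·187 ≡ 1 (mod 793).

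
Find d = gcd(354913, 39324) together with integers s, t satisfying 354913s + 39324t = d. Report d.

Euclidean algorithm:
354913 = 9×39324 + 997
39324 = 39×997 + 441
997 = 2×441 + 115
441 = 3×115 + 96
115 = 1×96 + 19
96 = 5×19 + 1
19 = 19×1 + 0
gcd(354913, 39324) = 1.
Working backward:
1 = 96 − 5·19
1 = −5·115 + 6·96
1 = 6·441 − 23·115
1 = −23·997 + 52·441
1 = 52·39324 − 2051·997
1 = −2051·354913 + 18511·39324
So 1 = (-2051)·354913 + (18511)·39324.

1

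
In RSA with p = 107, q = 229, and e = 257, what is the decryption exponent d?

φ(n) = (p−1)(q−1) = 106·228 = 24168.
Need d with 257·d ≡ 1 (mod 24168). Apply the extended Euclidean algorithm:
24168 = 94×257 + 10
257 = 25×10 + 7
10 = 1×7 + 3
7 = 2×3 + 1
3 = 3×1 + 0
Back-substitute:
1 = 7 − 2·3
1 = −2·10 + 3·7
1 = 3·257 − 77·10
1 = −77·24168 + 7241·257
So 257·7241 ≡ 1 (mod 24168), hence d = 7241.

7241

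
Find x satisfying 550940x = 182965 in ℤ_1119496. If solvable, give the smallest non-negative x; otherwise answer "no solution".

gcd(550940, 1119496):
1119496 = 2×550940 + 17616
550940 = 31×17616 + 4844
17616 = 3×4844 + 3084
4844 = 1×3084 + 1760
3084 = 1×1760 + 1324
1760 = 1×1324 + 436
1324 = 3×436 + 16
436 = 27×16 + 4
16 = 4×4 + 0
gcd = 4, but 4 ∤ 182965, so the congruence has no solution.

no solution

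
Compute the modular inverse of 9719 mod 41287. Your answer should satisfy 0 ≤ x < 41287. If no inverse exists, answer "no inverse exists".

18717

Run Euclid on (41287, 9719):
41287 = 4*9719 + 2411
9719 = 4*2411 + 75
2411 = 32*75 + 11
75 = 6*11 + 9
11 = 1*9 + 2
9 = 4*2 + 1
2 = 2*1 + 0
The gcd is 1. Working backward:
1 = 9 − 4·2
1 = −4·11 + 5·9
1 = 5·75 − 34·11
1 = −34·2411 + 1093·75
1 = 1093·9719 − 4406·2411
1 = −4406·41287 + 18717·9719
So 9719·18717 ≡ 1 (mod 41287).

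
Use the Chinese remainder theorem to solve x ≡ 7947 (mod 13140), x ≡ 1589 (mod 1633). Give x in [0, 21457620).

Write x = 7947 + 13140·k. Then 13140·k ≡ 1589 − 7947 ≡ 174 (mod 1633).
Need 13140⁻¹ mod 1633. Extended Euclid on (1633, 76):
1633 = 21·76 + 37
76 = 2·37 + 2
37 = 18·2 + 1
2 = 2·1 + 0
Back-substitute:
1 = 37 − 18·2
1 = −18·76 + 37·37
1 = 37·1633 − 795·76
13140⁻¹ ≡ 838 (mod 1633), so k ≡ 838·174 ≡ 475 (mod 1633).
x = 7947 + 13140·475 = 6249447.

6249447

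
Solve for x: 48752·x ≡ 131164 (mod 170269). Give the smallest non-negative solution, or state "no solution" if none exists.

First find gcd(48752, 170269):
170269 = 3×48752 + 24013
48752 = 2×24013 + 726
24013 = 33×726 + 55
726 = 13×55 + 11
55 = 5×11 + 0
gcd = 11 and 11 | 131164, so solutions exist. Divide through by 11: 4432x ≡ 11924 (mod 15479).
Now find 4432⁻¹ mod 15479:
15479 = 3·4432 + 2183
4432 = 2·2183 + 66
2183 = 33·66 + 5
66 = 13·5 + 1
5 = 5·1 + 0
Back-substitute:
1 = 66 − 13·5
1 = −13·2183 + 430·66
1 = 430·4432 − 873·2183
1 = −873·15479 + 3049·4432
So 4432⁻¹ ≡ 3049 (mod 15479).
Then x ≡ 3049·11924 ≡ 11584 (mod 15479); the smallest non-negative solution is x = 11584.

11584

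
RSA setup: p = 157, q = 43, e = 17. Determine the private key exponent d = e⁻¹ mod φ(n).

φ(n) = (p−1)(q−1) = 156·42 = 6552.
Need d with 17·d ≡ 1 (mod 6552). Apply the extended Euclidean algorithm:
6552 = 385*17 + 7
17 = 2*7 + 3
7 = 2*3 + 1
3 = 3*1 + 0
Back-substitute:
1 = 7 − 2·3
1 = −2·17 + 5·7
1 = 5·6552 − 1927·17
So 17·(-1927) ≡ 1 (mod 6552), hence d ≡ -1927 ≡ 4625 (mod 6552).

4625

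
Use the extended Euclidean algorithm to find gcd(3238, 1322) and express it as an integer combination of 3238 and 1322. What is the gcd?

2

Repeated division:
3238 = 2*1322 + 594
1322 = 2*594 + 134
594 = 4*134 + 58
134 = 2*58 + 18
58 = 3*18 + 4
18 = 4*4 + 2
4 = 2*2 + 0
gcd(3238, 1322) = 2.
Working backward:
2 = 18 − 4·4
2 = −4·58 + 13·18
2 = 13·134 − 30·58
2 = −30·594 + 133·134
2 = 133·1322 − 296·594
2 = −296·3238 + 725·1322
So 2 = (-296)·3238 + (725)·1322.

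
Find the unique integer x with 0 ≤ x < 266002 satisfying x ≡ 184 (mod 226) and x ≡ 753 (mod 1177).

Write x = 184 + 226·k. Then 226·k ≡ 753 − 184 ≡ 569 (mod 1177).
Need 226⁻¹ mod 1177. Extended Euclid on (1177, 226):
1177 = 5*226 + 47
226 = 4*47 + 38
47 = 1*38 + 9
38 = 4*9 + 2
9 = 4*2 + 1
2 = 2*1 + 0
Back-substitute:
1 = 9 − 4·2
1 = −4·38 + 17·9
1 = 17·47 − 21·38
1 = −21·226 + 101·47
1 = 101·1177 − 526·226
226⁻¹ ≡ 651 (mod 1177), so k ≡ 651·569 ≡ 841 (mod 1177).
x = 184 + 226·841 = 190250.

190250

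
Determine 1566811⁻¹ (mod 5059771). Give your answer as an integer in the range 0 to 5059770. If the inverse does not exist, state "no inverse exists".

128938

Apply the Euclidean algorithm to 5059771 and 1566811:
5059771 = 3*1566811 + 359338
1566811 = 4*359338 + 129459
359338 = 2*129459 + 100420
129459 = 1*100420 + 29039
100420 = 3*29039 + 13303
29039 = 2*13303 + 2433
13303 = 5*2433 + 1138
2433 = 2*1138 + 157
1138 = 7*157 + 39
157 = 4*39 + 1
39 = 39*1 + 0
The gcd is 1. Working backward:
1 = 157 − 4·39
1 = −4·1138 + 29·157
1 = 29·2433 − 62·1138
1 = −62·13303 + 339·2433
1 = 339·29039 − 740·13303
1 = −740·100420 + 2559·29039
1 = 2559·129459 − 3299·100420
1 = −3299·359338 + 9157·129459
1 = 9157·1566811 − 39927·359338
1 = −39927·5059771 + 128938·1566811
So 1566811·128938 ≡ 1 (mod 5059771).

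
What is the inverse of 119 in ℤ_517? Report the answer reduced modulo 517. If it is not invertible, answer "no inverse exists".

gcd(517, 119) by repeated division:
517 = 4×119 + 41
119 = 2×41 + 37
41 = 1×37 + 4
37 = 9×4 + 1
4 = 4×1 + 0
gcd = 1, so the inverse exists. Back-substitute:
1 = 37 − 9·4
1 = −9·41 + 10·37
1 = 10·119 − 29·41
1 = −29·517 + 126·119
So 119·126 ≡ 1 (mod 517).

126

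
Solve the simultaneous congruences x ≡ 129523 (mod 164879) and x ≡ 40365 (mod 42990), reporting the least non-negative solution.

6885146805

Write x = 129523 + 164879·k. Then 164879·k ≡ 40365 − 129523 ≡ 39812 (mod 42990).
Need 164879⁻¹ mod 42990. Extended Euclid on (42990, 35909):
42990 = 1·35909 + 7081
35909 = 5·7081 + 504
7081 = 14·504 + 25
504 = 20·25 + 4
25 = 6·4 + 1
4 = 4·1 + 0
Back-substitute:
1 = 25 − 6·4
1 = −6·504 + 121·25
1 = 121·7081 − 1700·504
1 = −1700·35909 + 8621·7081
1 = 8621·42990 − 10321·35909
164879⁻¹ ≡ 32669 (mod 42990), so k ≡ 32669·39812 ≡ 41758 (mod 42990).
x = 129523 + 164879·41758 = 6885146805.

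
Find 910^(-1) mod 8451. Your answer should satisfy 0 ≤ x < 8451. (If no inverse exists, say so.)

1198

Extended Euclidean algorithm:
8451 = 9*910 + 261
910 = 3*261 + 127
261 = 2*127 + 7
127 = 18*7 + 1
7 = 7*1 + 0
The gcd is 1. Working backward:
1 = 127 − 18·7
1 = −18·261 + 37·127
1 = 37·910 − 129·261
1 = −129·8451 + 1198·910
So 910·1198 ≡ 1 (mod 8451).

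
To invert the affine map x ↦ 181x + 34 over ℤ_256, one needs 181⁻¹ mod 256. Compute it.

157

Apply the Euclidean algorithm to 256 and 181:
256 = 1×181 + 75
181 = 2×75 + 31
75 = 2×31 + 13
31 = 2×13 + 5
13 = 2×5 + 3
5 = 1×3 + 2
3 = 1×2 + 1
2 = 2×1 + 0
gcd = 1, so the inverse exists. Back-substitute:
1 = 3 − 2
1 = −5 + 2·3
1 = 2·13 − 5·5
1 = −5·31 + 12·13
1 = 12·75 − 29·31
1 = −29·181 + 70·75
1 = 70·256 − 99·181
Thus 181·(-99) ≡ 1 (mod 256); reducing, -99 mod 256 = 157.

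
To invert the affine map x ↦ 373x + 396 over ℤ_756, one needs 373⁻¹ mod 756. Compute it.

529

gcd(756, 373) by repeated division:
756 = 2*373 + 10
373 = 37*10 + 3
10 = 3*3 + 1
3 = 3*1 + 0
The gcd is 1. Working backward:
1 = 10 − 3·3
1 = −3·373 + 112·10
1 = 112·756 − 227·373
Hence 373⁻¹ ≡ -227 ≡ 529 (mod 756).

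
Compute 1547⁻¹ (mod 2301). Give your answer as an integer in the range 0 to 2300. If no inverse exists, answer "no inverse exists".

no inverse exists

Euclidean algorithm on 2301, 1547:
2301 = 1·1547 + 754
1547 = 2·754 + 39
754 = 19·39 + 13
39 = 3·13 + 0
gcd(1547, 2301) = 13 ≠ 1, so 1547 has no multiplicative inverse modulo 2301.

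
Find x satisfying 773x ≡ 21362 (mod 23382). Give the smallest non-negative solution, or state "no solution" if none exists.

First find gcd(773, 23382):
23382 = 30*773 + 192
773 = 4*192 + 5
192 = 38*5 + 2
5 = 2*2 + 1
2 = 2*1 + 0
gcd = 1, so a unique solution mod 23382 exists.
Back-substitute for the Bézout coefficients:
1 = 5 − 2·2
1 = −2·192 + 77·5
1 = 77·773 − 310·192
1 = −310·23382 + 9377·773
So 773·(9377) ≡ 1 (mod 23382), giving 773⁻¹ ≡ 9377.
x ≡ 773⁻¹·21362 ≡ 9377·21362 ≡ 21262 (mod 23382).

21262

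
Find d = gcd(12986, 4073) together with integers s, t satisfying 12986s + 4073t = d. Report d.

Apply Euclid's algorithm to 12986 and 4073:
12986 = 3×4073 + 767
4073 = 5×767 + 238
767 = 3×238 + 53
238 = 4×53 + 26
53 = 2×26 + 1
26 = 26×1 + 0
gcd(12986, 4073) = 1.
Working backward:
1 = 53 − 2·26
1 = −2·238 + 9·53
1 = 9·767 − 29·238
1 = −29·4073 + 154·767
1 = 154·12986 − 491·4073
So 1 = (154)·12986 + (-491)·4073.

1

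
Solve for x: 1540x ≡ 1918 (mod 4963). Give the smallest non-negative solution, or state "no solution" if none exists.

First find gcd(1540, 4963):
4963 = 3*1540 + 343
1540 = 4*343 + 168
343 = 2*168 + 7
168 = 24*7 + 0
gcd = 7 and 7 | 1918, so solutions exist. Divide through by 7: 220x ≡ 274 (mod 709).
Now find 220⁻¹ mod 709:
709 = 3×220 + 49
220 = 4×49 + 24
49 = 2×24 + 1
24 = 24×1 + 0
Back-substitute:
1 = 49 − 2·24
1 = −2·220 + 9·49
1 = 9·709 − 29·220
So 220·(-29) ≡ 1 (mod 709), i.e. 220⁻¹ ≡ 680.
Then x ≡ 680·274 ≡ 562 (mod 709); the smallest non-negative solution is x = 562.

562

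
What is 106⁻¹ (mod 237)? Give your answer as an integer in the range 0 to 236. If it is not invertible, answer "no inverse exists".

Apply the Euclidean algorithm to 237 and 106:
237 = 2×106 + 25
106 = 4×25 + 6
25 = 4×6 + 1
6 = 6×1 + 0
Since gcd(106, 237) = 1, back-substitute to write 1 as a combination:
1 = 25 − 4·6
1 = −4·106 + 17·25
1 = 17·237 − 38·106
So 106·(-38) ≡ 1 (mod 237), and -38 ≡ 199 (mod 237).

199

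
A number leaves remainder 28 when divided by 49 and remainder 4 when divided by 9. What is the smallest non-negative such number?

175

Write x = 28 + 49·k. Then 49·k ≡ 4 − 28 ≡ 3 (mod 9).
Need 49⁻¹ mod 9. Extended Euclid on (9, 4):
9 = 2·4 + 1
4 = 4·1 + 0
Back-substitute:
1 = 9 − 2·4
49⁻¹ ≡ 7 (mod 9), so k ≡ 7·3 ≡ 3 (mod 9).
x = 28 + 49·3 = 175.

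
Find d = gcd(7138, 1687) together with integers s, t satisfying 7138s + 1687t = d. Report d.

Euclidean algorithm:
7138 = 4*1687 + 390
1687 = 4*390 + 127
390 = 3*127 + 9
127 = 14*9 + 1
9 = 9*1 + 0
gcd(7138, 1687) = 1.
Back-substituting:
1 = 127 − 14·9
1 = −14·390 + 43·127
1 = 43·1687 − 186·390
1 = −186·7138 + 787·1687
So 1 = (-186)·7138 + (787)·1687.

1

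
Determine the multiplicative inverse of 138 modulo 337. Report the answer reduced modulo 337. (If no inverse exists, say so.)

232

Apply the Euclidean algorithm to 337 and 138:
337 = 2*138 + 61
138 = 2*61 + 16
61 = 3*16 + 13
16 = 1*13 + 3
13 = 4*3 + 1
3 = 3*1 + 0
gcd = 1, so the inverse exists. Back-substitute:
1 = 13 − 4·3
1 = −4·16 + 5·13
1 = 5·61 − 19·16
1 = −19·138 + 43·61
1 = 43·337 − 105·138
Hence 138⁻¹ ≡ -105 ≡ 232 (mod 337).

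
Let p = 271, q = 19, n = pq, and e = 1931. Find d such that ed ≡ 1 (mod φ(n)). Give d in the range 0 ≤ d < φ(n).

φ(n) = (p−1)(q−1) = 270·18 = 4860.
Need d with 1931·d ≡ 1 (mod 4860). Apply the extended Euclidean algorithm:
4860 = 2·1931 + 998
1931 = 1·998 + 933
998 = 1·933 + 65
933 = 14·65 + 23
65 = 2·23 + 19
23 = 1·19 + 4
19 = 4·4 + 3
4 = 1·3 + 1
3 = 3·1 + 0
Back-substitute:
1 = 4 − 3
1 = −19 + 5·4
1 = 5·23 − 6·19
1 = −6·65 + 17·23
1 = 17·933 − 244·65
1 = −244·998 + 261·933
1 = 261·1931 − 505·998
1 = −505·4860 + 1271·1931
So 1931·1271 ≡ 1 (mod 4860), hence d = 1271.

1271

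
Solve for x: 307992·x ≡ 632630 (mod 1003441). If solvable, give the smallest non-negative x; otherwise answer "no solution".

195828

First find gcd(307992, 1003441):
1003441 = 3·307992 + 79465
307992 = 3·79465 + 69597
79465 = 1·69597 + 9868
69597 = 7·9868 + 521
9868 = 18·521 + 490
521 = 1·490 + 31
490 = 15·31 + 25
31 = 1·25 + 6
25 = 4·6 + 1
6 = 6·1 + 0
gcd = 1, so a unique solution mod 1003441 exists.
Back-substitute for the Bézout coefficients:
1 = 25 − 4·6
1 = −4·31 + 5·25
1 = 5·490 − 79·31
1 = −79·521 + 84·490
1 = 84·9868 − 1591·521
1 = −1591·69597 + 11221·9868
1 = 11221·79465 − 12812·69597
1 = −12812·307992 + 49657·79465
1 = 49657·1003441 − 161783·307992
So 307992·(-161783) ≡ 1 (mod 1003441), giving 307992⁻¹ ≡ 841658.
x ≡ 307992⁻¹·632630 ≡ 841658·632630 ≡ 195828 (mod 1003441).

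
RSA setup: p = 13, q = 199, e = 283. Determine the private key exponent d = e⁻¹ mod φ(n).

φ(n) = (p−1)(q−1) = 12·198 = 2376.
Need d with 283·d ≡ 1 (mod 2376). Apply the extended Euclidean algorithm:
2376 = 8·283 + 112
283 = 2·112 + 59
112 = 1·59 + 53
59 = 1·53 + 6
53 = 8·6 + 5
6 = 1·5 + 1
5 = 5·1 + 0
Back-substitute:
1 = 6 − 5
1 = −53 + 9·6
1 = 9·59 − 10·53
1 = −10·112 + 19·59
1 = 19·283 − 48·112
1 = −48·2376 + 403·283
So 283·403 ≡ 1 (mod 2376), hence d = 403.

403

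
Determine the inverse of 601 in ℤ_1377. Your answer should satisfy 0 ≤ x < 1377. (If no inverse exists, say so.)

Apply the Euclidean algorithm to 1377 and 601:
1377 = 2×601 + 175
601 = 3×175 + 76
175 = 2×76 + 23
76 = 3×23 + 7
23 = 3×7 + 2
7 = 3×2 + 1
2 = 2×1 + 0
Since gcd(601, 1377) = 1, back-substitute to write 1 as a combination:
1 = 7 − 3·2
1 = −3·23 + 10·7
1 = 10·76 − 33·23
1 = −33·175 + 76·76
1 = 76·601 − 261·175
1 = −261·1377 + 598·601
So 601·598 ≡ 1 (mod 1377).

598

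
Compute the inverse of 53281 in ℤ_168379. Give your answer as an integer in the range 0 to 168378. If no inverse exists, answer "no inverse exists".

Run Euclid on (168379, 53281):
168379 = 3·53281 + 8536
53281 = 6·8536 + 2065
8536 = 4·2065 + 276
2065 = 7·276 + 133
276 = 2·133 + 10
133 = 13·10 + 3
10 = 3·3 + 1
3 = 3·1 + 0
gcd = 1, so the inverse exists. Back-substitute:
1 = 10 − 3·3
1 = −3·133 + 40·10
1 = 40·276 − 83·133
1 = −83·2065 + 621·276
1 = 621·8536 − 2567·2065
1 = −2567·53281 + 16023·8536
1 = 16023·168379 − 50636·53281
So 53281·(-50636) ≡ 1 (mod 168379), and -50636 ≡ 117743 (mod 168379).

117743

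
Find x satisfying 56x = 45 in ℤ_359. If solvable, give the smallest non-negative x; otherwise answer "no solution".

First find gcd(56, 359):
359 = 6·56 + 23
56 = 2·23 + 10
23 = 2·10 + 3
10 = 3·3 + 1
3 = 3·1 + 0
gcd = 1, so a unique solution mod 359 exists.
Back-substitute for the Bézout coefficients:
1 = 10 − 3·3
1 = −3·23 + 7·10
1 = 7·56 − 17·23
1 = −17·359 + 109·56
So 56·(109) ≡ 1 (mod 359), giving 56⁻¹ ≡ 109.
x ≡ 56⁻¹·45 ≡ 109·45 ≡ 238 (mod 359).

238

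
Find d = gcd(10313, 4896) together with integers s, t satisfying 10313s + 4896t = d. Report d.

Apply Euclid's algorithm to 10313 and 4896:
10313 = 2×4896 + 521
4896 = 9×521 + 207
521 = 2×207 + 107
207 = 1×107 + 100
107 = 1×100 + 7
100 = 14×7 + 2
7 = 3×2 + 1
2 = 2×1 + 0
gcd(10313, 4896) = 1.
Working backward:
1 = 7 − 3·2
1 = −3·100 + 43·7
1 = 43·107 − 46·100
1 = −46·207 + 89·107
1 = 89·521 − 224·207
1 = −224·4896 + 2105·521
1 = 2105·10313 − 4434·4896
So 1 = (2105)·10313 + (-4434)·4896.

1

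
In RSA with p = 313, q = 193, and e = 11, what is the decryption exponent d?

32675

φ(n) = (p−1)(q−1) = 312·192 = 59904.
Need d with 11·d ≡ 1 (mod 59904). Apply the extended Euclidean algorithm:
59904 = 5445×11 + 9
11 = 1×9 + 2
9 = 4×2 + 1
2 = 2×1 + 0
Back-substitute:
1 = 9 − 4·2
1 = −4·11 + 5·9
1 = 5·59904 − 27229·11
So 11·(-27229) ≡ 1 (mod 59904), hence d ≡ -27229 ≡ 32675 (mod 59904).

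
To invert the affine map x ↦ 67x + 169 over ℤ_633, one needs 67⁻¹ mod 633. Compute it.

274

Extended Euclidean algorithm:
633 = 9·67 + 30
67 = 2·30 + 7
30 = 4·7 + 2
7 = 3·2 + 1
2 = 2·1 + 0
gcd = 1, so the inverse exists. Back-substitute:
1 = 7 − 3·2
1 = −3·30 + 13·7
1 = 13·67 − 29·30
1 = −29·633 + 274·67
So 67·274 ≡ 1 (mod 633).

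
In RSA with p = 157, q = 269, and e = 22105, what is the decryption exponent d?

φ(n) = (p−1)(q−1) = 156·268 = 41808.
Need d with 22105·d ≡ 1 (mod 41808). Apply the extended Euclidean algorithm:
41808 = 1·22105 + 19703
22105 = 1·19703 + 2402
19703 = 8·2402 + 487
2402 = 4·487 + 454
487 = 1·454 + 33
454 = 13·33 + 25
33 = 1·25 + 8
25 = 3·8 + 1
8 = 8·1 + 0
Back-substitute:
1 = 25 − 3·8
1 = −3·33 + 4·25
1 = 4·454 − 55·33
1 = −55·487 + 59·454
1 = 59·2402 − 291·487
1 = −291·19703 + 2387·2402
1 = 2387·22105 − 2678·19703
1 = −2678·41808 + 5065·22105
So 22105·5065 ≡ 1 (mod 41808), hence d = 5065.

5065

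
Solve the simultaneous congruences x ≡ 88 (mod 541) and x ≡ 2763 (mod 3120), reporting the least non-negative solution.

1609563

Write x = 88 + 541·k. Then 541·k ≡ 2763 − 88 ≡ 2675 (mod 3120).
Need 541⁻¹ mod 3120. Extended Euclid on (3120, 541):
3120 = 5·541 + 415
541 = 1·415 + 126
415 = 3·126 + 37
126 = 3·37 + 15
37 = 2·15 + 7
15 = 2·7 + 1
7 = 7·1 + 0
Back-substitute:
1 = 15 − 2·7
1 = −2·37 + 5·15
1 = 5·126 − 17·37
1 = −17·415 + 56·126
1 = 56·541 − 73·415
1 = −73·3120 + 421·541
541⁻¹ ≡ 421 (mod 3120), so k ≡ 421·2675 ≡ 2975 (mod 3120).
x = 88 + 541·2975 = 1609563.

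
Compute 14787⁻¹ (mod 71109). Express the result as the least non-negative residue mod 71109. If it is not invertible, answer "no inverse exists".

no inverse exists

Compute gcd(14787, 71109):
71109 = 4×14787 + 11961
14787 = 1×11961 + 2826
11961 = 4×2826 + 657
2826 = 4×657 + 198
657 = 3×198 + 63
198 = 3×63 + 9
63 = 7×9 + 0
Since gcd = 9 > 1, 14787 is not a unit mod 71109.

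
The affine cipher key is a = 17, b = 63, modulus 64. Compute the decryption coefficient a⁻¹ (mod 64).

Run Euclid on (64, 17):
64 = 3·17 + 13
17 = 1·13 + 4
13 = 3·4 + 1
4 = 4·1 + 0
Since gcd(17, 64) = 1, back-substitute to write 1 as a combination:
1 = 13 − 3·4
1 = −3·17 + 4·13
1 = 4·64 − 15·17
Thus 17·(-15) ≡ 1 (mod 64); reducing, -15 mod 64 = 49.

49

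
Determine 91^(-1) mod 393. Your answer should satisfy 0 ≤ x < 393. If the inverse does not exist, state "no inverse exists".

298

Extended Euclidean algorithm:
393 = 4*91 + 29
91 = 3*29 + 4
29 = 7*4 + 1
4 = 4*1 + 0
Since gcd(91, 393) = 1, back-substitute to write 1 as a combination:
1 = 29 − 7·4
1 = −7·91 + 22·29
1 = 22·393 − 95·91
So 91·(-95) ≡ 1 (mod 393), and -95 ≡ 298 (mod 393).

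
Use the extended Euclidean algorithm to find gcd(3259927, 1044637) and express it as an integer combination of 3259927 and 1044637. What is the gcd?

11

Repeated division:
3259927 = 3×1044637 + 126016
1044637 = 8×126016 + 36509
126016 = 3×36509 + 16489
36509 = 2×16489 + 3531
16489 = 4×3531 + 2365
3531 = 1×2365 + 1166
2365 = 2×1166 + 33
1166 = 35×33 + 11
33 = 3×11 + 0
gcd(3259927, 1044637) = 11.
Working backward:
11 = 1166 − 35·33
11 = −35·2365 + 71·1166
11 = 71·3531 − 106·2365
11 = −106·16489 + 495·3531
11 = 495·36509 − 1096·16489
11 = −1096·126016 + 3783·36509
11 = 3783·1044637 − 31360·126016
11 = −31360·3259927 + 97863·1044637
So 11 = (-31360)·3259927 + (97863)·1044637.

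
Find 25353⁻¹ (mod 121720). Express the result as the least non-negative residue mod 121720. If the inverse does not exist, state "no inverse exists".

Extended Euclidean algorithm:
121720 = 4*25353 + 20308
25353 = 1*20308 + 5045
20308 = 4*5045 + 128
5045 = 39*128 + 53
128 = 2*53 + 22
53 = 2*22 + 9
22 = 2*9 + 4
9 = 2*4 + 1
4 = 4*1 + 0
The gcd is 1. Working backward:
1 = 9 − 2·4
1 = −2·22 + 5·9
1 = 5·53 − 12·22
1 = −12·128 + 29·53
1 = 29·5045 − 1143·128
1 = −1143·20308 + 4601·5045
1 = 4601·25353 − 5744·20308
1 = −5744·121720 + 27577·25353
So 25353·27577 ≡ 1 (mod 121720).

27577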